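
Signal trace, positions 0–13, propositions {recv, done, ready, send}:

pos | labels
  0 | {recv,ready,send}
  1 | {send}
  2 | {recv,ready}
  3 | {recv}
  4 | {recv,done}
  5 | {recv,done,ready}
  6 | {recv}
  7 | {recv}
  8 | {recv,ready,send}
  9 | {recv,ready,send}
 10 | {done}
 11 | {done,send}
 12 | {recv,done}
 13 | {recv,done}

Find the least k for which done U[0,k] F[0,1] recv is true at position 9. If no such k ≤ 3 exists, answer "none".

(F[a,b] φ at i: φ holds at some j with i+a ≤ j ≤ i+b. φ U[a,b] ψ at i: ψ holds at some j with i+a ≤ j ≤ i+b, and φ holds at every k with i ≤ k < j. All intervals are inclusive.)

Need earliest j ≥ 9 with F[0,1] recv, and done at every k in [9,j-1].
  j=9: rhs holds (empty prefix). k = 0.

0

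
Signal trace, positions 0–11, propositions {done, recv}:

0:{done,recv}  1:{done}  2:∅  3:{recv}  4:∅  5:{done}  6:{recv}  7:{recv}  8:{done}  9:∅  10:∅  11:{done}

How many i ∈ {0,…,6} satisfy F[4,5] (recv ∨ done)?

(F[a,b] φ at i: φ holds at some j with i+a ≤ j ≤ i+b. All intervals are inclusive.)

6

Evaluate at each i in [0,6]:
  i=0: ✓ (witness j=5)
  i=1: ✓ (witness j=5)
  i=2: ✓ (witness j=6)
  i=3: ✓ (witness j=7)
  i=4: ✓ (witness j=8)
  i=5: ✗ (none in [9,10])
  i=6: ✓ (witness j=11)
Positions where it holds: {0, 1, 2, 3, 4, 6} → 6.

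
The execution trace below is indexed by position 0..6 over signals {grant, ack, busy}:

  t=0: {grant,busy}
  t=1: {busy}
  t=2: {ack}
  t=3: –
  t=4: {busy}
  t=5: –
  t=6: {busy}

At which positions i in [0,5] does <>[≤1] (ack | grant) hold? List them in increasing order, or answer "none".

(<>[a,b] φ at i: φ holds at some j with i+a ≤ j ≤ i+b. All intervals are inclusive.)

0, 1, 2

Evaluate at each i in [0,5]:
  i=0: ✓ (witness j=0)
  i=1: ✓ (witness j=2)
  i=2: ✓ (witness j=2)
  i=3: ✗ (none in [3,4])
  i=4: ✗ (none in [4,5])
  i=5: ✗ (none in [5,6])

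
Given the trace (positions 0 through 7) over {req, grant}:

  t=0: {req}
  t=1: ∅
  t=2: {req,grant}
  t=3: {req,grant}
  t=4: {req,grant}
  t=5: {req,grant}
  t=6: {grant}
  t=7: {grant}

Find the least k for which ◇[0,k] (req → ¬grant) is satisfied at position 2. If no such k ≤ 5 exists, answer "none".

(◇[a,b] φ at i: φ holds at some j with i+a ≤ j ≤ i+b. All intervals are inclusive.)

4

Scan j = 2,3,… for (req → ¬grant):
  j=2: fails
  j=3: fails
  j=4: fails
  j=5: fails
  j=6: holds
First hit at j=6, so smallest k = 6-2 = 4.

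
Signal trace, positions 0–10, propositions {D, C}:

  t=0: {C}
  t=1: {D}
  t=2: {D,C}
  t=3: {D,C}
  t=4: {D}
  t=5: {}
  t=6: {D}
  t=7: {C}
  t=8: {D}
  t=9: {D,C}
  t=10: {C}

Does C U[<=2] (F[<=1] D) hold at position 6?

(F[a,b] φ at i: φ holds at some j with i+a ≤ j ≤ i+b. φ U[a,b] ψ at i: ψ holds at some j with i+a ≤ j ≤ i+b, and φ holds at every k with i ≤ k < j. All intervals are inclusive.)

True

Need some j in [6,8] with F[<=1] D, and C at every k in [6,j-1].
  j=6: F[<=1] D holds; no prefix to check → satisfied.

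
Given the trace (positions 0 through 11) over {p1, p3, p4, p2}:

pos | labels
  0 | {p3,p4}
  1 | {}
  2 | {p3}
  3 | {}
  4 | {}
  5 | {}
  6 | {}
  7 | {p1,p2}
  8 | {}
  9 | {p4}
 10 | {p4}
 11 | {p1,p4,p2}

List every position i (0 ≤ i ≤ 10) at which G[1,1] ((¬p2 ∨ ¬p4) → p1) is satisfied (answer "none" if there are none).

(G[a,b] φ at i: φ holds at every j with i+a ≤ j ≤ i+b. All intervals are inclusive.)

6, 10

Evaluate at each i in [0,10]:
  i=0: ✗ (fails at j=1)
  i=1: ✗ (fails at j=2)
  i=2: ✗ (fails at j=3)
  i=3: ✗ (fails at j=4)
  i=4: ✗ (fails at j=5)
  i=5: ✗ (fails at j=6)
  i=6: ✓ (all of [7,7])
  i=7: ✗ (fails at j=8)
  i=8: ✗ (fails at j=9)
  i=9: ✗ (fails at j=10)
  i=10: ✓ (all of [11,11])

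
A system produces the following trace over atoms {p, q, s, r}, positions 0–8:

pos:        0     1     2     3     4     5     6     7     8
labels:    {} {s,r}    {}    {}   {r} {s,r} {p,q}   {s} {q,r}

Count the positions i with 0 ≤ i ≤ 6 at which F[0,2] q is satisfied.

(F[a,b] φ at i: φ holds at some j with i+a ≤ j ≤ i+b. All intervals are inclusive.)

3

Evaluate at each i in [0,6]:
  i=0: ✗ (none in [0,2])
  i=1: ✗ (none in [1,3])
  i=2: ✗ (none in [2,4])
  i=3: ✗ (none in [3,5])
  i=4: ✓ (witness j=6)
  i=5: ✓ (witness j=6)
  i=6: ✓ (witness j=6)
Positions where it holds: {4, 5, 6} → 3.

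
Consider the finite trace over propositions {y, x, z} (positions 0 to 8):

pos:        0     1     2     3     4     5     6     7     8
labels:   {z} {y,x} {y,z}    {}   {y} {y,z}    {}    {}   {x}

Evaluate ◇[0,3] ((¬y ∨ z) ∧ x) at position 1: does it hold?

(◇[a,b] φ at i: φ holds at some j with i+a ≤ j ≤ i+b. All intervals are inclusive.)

Check ((¬y ∨ z) ∧ x) at each j in [1,4]:
  j=1: false
  j=2: false
  j=3: false
  j=4: false
No position in the window satisfies it → formula fails.

False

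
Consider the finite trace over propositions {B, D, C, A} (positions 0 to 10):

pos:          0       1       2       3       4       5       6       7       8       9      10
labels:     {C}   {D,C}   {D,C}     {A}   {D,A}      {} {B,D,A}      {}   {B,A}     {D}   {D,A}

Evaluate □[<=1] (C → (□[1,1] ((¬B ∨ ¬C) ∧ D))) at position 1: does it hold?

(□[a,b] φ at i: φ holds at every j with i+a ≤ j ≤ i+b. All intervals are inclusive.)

No

Check (C → (□[1,1] ((¬B ∨ ¬C) ∧ D))) at every j in [1,2]:
  j=1: antecedent true; consequent holds on [2,2] → ✓
  j=2: antecedent true; consequent fails at 3 → ✗
Fails at j=2 → formula fails.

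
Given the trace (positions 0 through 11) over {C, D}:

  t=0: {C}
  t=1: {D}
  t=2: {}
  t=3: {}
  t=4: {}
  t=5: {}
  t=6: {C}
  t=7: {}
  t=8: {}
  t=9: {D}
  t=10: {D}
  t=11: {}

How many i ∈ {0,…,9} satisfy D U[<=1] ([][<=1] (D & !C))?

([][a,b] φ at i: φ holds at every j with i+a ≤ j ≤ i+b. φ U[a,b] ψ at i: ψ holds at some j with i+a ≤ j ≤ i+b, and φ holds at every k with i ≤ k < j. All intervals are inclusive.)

Evaluate at each i in [0,9]:
  i=0: ✗ (no rhs in [0,1])
  i=1: ✗ (no rhs in [1,2])
  i=2: ✗ (no rhs in [2,3])
  i=3: ✗ (no rhs in [3,4])
  i=4: ✗ (no rhs in [4,5])
  i=5: ✗ (no rhs in [5,6])
  i=6: ✗ (no rhs in [6,7])
  i=7: ✗ (no rhs in [7,8])
  i=8: ✗ (lhs fails at k=8 before rhs at j=9)
  i=9: ✓ (rhs at j=9)
Positions where it holds: {9} → 1.

1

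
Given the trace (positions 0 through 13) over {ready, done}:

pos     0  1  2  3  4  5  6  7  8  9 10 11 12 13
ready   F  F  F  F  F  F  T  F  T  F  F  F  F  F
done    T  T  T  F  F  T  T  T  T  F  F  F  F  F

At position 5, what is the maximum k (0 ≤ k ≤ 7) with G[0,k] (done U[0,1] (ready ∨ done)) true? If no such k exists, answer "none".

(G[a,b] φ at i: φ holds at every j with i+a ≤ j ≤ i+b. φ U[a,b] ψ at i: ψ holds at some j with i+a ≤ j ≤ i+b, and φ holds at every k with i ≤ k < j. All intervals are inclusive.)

(done U[0,1] (ready ∨ done)) must hold from j=5 onward; find where it first fails.
  j=5: holds
  j=6: holds
  j=7: holds
  j=8: holds
  j=9: fails
Holds on [5,8], so largest k = 3.

3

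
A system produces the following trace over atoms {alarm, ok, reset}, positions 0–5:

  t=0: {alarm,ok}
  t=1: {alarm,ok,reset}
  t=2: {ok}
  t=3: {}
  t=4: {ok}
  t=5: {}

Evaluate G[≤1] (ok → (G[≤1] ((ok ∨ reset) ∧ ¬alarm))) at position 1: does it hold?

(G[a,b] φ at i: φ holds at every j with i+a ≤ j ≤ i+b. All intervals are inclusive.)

Check (ok → (G[≤1] ((ok ∨ reset) ∧ ¬alarm))) at every j in [1,2]:
  j=1: antecedent true; consequent fails at 1 → ✗
  j=2: antecedent true; consequent fails at 3 → ✗
Fails at j=1 → formula fails.

Does not hold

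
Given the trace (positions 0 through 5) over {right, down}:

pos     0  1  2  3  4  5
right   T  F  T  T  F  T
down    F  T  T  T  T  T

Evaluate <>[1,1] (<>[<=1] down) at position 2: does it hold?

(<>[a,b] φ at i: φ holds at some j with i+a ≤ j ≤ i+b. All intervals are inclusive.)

Check <>[<=1] down at each j in [3,3]:
  j=3: holds (witness at 3)
Found at j=3 → formula holds.

Holds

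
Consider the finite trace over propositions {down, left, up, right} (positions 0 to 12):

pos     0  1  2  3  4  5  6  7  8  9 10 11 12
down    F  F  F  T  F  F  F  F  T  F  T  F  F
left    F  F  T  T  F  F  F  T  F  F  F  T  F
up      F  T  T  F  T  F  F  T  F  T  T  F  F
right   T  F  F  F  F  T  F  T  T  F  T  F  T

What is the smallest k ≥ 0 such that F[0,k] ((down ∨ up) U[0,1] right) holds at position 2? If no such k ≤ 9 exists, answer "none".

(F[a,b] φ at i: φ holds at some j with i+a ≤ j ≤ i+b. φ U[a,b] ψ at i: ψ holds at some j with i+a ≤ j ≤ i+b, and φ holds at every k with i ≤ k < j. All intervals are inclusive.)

Scan j = 2,3,… for ((down ∨ up) U[0,1] right):
  j=2: fails
  j=3: fails
  j=4: holds
First hit at j=4, so smallest k = 4-2 = 2.

2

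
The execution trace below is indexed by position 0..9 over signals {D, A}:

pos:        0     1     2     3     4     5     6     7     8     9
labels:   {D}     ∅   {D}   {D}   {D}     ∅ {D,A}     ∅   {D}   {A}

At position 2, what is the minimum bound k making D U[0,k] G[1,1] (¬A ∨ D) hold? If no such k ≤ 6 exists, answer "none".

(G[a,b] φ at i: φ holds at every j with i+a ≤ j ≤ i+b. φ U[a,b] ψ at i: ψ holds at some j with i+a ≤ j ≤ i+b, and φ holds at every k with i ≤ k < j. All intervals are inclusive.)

Need earliest j ≥ 2 with G[1,1] (¬A ∨ D), and D at every k in [2,j-1].
  j=2: rhs holds (empty prefix). k = 0.

0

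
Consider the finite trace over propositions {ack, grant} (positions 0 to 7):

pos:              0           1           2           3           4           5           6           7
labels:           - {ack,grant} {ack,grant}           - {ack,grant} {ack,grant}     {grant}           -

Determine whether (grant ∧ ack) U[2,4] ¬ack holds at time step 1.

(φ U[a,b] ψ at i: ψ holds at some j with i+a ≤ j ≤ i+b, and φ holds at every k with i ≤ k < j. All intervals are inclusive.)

Yes

Need some j in [3,5] with ¬ack, and (grant ∧ ack) at every k in [1,j-1].
  j=3: ¬ack holds; (grant ∧ ack) holds at every k in [1,2] → satisfied.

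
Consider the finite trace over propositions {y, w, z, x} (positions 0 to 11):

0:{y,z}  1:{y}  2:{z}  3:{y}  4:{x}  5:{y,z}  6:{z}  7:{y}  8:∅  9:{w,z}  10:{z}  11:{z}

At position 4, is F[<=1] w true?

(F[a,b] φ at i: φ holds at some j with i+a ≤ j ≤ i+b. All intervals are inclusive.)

No

Check w at each j in [4,5]:
  j=4: false
  j=5: false
No position in the window satisfies it → formula fails.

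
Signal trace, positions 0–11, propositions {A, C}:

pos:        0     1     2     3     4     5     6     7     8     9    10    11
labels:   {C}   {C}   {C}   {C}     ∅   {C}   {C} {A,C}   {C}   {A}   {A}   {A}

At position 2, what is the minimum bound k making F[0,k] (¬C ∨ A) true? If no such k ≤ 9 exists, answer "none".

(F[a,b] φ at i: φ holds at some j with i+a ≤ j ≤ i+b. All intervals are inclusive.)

Scan j = 2,3,… for (¬C ∨ A):
  j=2: fails
  j=3: fails
  j=4: holds
First hit at j=4, so smallest k = 4-2 = 2.

2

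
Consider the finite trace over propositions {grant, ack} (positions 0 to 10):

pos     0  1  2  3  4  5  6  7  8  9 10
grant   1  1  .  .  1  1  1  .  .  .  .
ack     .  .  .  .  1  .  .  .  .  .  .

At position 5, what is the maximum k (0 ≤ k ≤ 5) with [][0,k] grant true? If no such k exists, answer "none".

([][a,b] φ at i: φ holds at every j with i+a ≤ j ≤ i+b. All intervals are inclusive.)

1

grant must hold from j=5 onward; find where it first fails.
  j=5: holds
  j=6: holds
  j=7: fails
Holds on [5,6], so largest k = 1.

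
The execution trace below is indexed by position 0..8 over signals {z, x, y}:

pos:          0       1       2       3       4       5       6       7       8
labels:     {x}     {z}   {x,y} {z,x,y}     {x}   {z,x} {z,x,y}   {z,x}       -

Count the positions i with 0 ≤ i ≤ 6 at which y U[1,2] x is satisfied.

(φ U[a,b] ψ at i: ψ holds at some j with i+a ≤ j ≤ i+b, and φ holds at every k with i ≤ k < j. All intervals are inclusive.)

Evaluate at each i in [0,6]:
  i=0: ✗ (lhs fails at k=0 before rhs at j=2)
  i=1: ✗ (lhs fails at k=1 before rhs at j=2)
  i=2: ✓ (rhs at j=3; lhs holds on [2,2])
  i=3: ✓ (rhs at j=4; lhs holds on [3,3])
  i=4: ✗ (lhs fails at k=4 before rhs at j=5)
  i=5: ✗ (lhs fails at k=5 before rhs at j=6)
  i=6: ✓ (rhs at j=7; lhs holds on [6,6])
Positions where it holds: {2, 3, 6} → 3.

3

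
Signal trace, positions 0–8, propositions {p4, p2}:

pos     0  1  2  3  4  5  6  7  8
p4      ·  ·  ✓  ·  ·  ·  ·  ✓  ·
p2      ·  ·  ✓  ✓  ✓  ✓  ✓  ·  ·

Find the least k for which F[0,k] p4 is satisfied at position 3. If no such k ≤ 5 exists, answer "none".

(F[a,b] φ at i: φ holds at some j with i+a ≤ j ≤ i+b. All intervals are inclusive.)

Scan j = 3,4,… for p4:
  j=3: fails
  j=4: fails
  j=5: fails
  j=6: fails
  j=7: holds
First hit at j=7, so smallest k = 7-3 = 4.

4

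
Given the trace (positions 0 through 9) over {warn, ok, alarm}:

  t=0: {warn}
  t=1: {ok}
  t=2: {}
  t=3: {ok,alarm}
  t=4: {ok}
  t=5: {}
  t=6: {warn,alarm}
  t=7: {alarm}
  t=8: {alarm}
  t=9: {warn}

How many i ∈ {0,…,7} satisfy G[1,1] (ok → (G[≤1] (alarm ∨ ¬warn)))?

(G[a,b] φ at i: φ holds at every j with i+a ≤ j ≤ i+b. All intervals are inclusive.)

Evaluate at each i in [0,7]:
  i=0: ✓ (all of [1,1])
  i=1: ✓ (all of [2,2])
  i=2: ✓ (all of [3,3])
  i=3: ✓ (all of [4,4])
  i=4: ✓ (all of [5,5])
  i=5: ✓ (all of [6,6])
  i=6: ✓ (all of [7,7])
  i=7: ✓ (all of [8,8])
Positions where it holds: {0, 1, 2, 3, 4, 5, 6, 7} → 8.

8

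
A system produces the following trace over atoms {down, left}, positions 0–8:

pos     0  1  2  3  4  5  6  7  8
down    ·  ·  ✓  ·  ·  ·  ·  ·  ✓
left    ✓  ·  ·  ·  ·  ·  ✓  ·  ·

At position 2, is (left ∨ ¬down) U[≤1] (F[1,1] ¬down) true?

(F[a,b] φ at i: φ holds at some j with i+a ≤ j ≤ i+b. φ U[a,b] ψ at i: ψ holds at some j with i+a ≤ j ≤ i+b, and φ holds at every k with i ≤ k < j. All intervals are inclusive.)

Need some j in [2,3] with F[1,1] ¬down, and (left ∨ ¬down) at every k in [2,j-1].
  j=2: F[1,1] ¬down holds; no prefix to check → satisfied.

True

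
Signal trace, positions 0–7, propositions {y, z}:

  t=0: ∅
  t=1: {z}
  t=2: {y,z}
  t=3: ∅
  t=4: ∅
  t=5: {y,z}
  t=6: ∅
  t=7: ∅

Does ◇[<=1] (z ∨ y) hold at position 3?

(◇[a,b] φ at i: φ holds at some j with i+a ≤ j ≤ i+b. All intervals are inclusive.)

Does not hold

Check (z ∨ y) at each j in [3,4]:
  j=3: false
  j=4: false
No position in the window satisfies it → formula fails.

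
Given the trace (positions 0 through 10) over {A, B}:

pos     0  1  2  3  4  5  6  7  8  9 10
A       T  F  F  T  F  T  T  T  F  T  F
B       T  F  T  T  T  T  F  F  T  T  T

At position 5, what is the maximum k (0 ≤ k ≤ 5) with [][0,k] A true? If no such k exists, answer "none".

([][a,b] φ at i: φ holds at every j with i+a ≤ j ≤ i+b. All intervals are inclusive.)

A must hold from j=5 onward; find where it first fails.
  j=5: holds
  j=6: holds
  j=7: holds
  j=8: fails
Holds on [5,7], so largest k = 2.

2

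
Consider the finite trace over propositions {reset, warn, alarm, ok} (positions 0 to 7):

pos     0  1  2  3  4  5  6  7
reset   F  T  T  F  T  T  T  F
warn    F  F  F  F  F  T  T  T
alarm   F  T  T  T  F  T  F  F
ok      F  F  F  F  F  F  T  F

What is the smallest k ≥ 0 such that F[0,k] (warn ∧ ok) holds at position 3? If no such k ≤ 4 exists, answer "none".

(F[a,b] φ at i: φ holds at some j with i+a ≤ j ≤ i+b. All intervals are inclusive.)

Scan j = 3,4,… for (warn ∧ ok):
  j=3: fails
  j=4: fails
  j=5: fails
  j=6: holds
First hit at j=6, so smallest k = 6-3 = 3.

3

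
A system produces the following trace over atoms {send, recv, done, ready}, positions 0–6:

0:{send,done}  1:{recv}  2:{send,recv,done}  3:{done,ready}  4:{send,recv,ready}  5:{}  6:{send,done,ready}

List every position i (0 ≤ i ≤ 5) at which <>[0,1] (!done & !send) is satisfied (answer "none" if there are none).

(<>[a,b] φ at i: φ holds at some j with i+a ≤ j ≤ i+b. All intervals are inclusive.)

0, 1, 4, 5

Evaluate at each i in [0,5]:
  i=0: ✓ (witness j=1)
  i=1: ✓ (witness j=1)
  i=2: ✗ (none in [2,3])
  i=3: ✗ (none in [3,4])
  i=4: ✓ (witness j=5)
  i=5: ✓ (witness j=5)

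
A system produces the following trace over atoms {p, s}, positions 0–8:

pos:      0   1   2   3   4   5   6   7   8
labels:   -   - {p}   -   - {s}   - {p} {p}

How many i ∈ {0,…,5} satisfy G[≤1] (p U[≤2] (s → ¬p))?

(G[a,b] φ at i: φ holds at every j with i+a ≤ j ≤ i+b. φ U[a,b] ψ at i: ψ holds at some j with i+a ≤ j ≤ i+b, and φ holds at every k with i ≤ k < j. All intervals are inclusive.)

Evaluate at each i in [0,5]:
  i=0: ✓ (all of [0,1])
  i=1: ✓ (all of [1,2])
  i=2: ✓ (all of [2,3])
  i=3: ✓ (all of [3,4])
  i=4: ✓ (all of [4,5])
  i=5: ✓ (all of [5,6])
Positions where it holds: {0, 1, 2, 3, 4, 5} → 6.

6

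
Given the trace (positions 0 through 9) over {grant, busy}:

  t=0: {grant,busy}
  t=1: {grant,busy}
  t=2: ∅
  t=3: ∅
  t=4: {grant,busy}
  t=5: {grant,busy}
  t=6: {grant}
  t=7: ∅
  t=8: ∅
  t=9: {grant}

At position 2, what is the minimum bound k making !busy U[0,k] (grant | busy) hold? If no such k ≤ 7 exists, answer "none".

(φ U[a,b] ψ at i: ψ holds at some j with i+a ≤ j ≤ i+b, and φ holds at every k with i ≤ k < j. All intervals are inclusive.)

2

Need earliest j ≥ 2 with (grant | busy), and !busy at every k in [2,j-1].
  j=2: rhs fails.
  j=3: rhs fails.
  j=4: rhs holds; lhs holds on [2,3]. k = 2.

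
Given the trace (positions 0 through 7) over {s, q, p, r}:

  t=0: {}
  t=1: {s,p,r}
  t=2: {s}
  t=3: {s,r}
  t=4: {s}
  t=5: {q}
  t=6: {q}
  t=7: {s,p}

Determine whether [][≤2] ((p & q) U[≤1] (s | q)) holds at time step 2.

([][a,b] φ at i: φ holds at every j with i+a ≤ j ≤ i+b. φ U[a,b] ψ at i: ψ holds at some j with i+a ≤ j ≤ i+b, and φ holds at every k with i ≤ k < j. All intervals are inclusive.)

True

Check ((p & q) U[≤1] (s | q)) at every j in [2,4]:
  j=2: holds
  j=3: holds
  j=4: holds
All positions satisfy it → formula holds.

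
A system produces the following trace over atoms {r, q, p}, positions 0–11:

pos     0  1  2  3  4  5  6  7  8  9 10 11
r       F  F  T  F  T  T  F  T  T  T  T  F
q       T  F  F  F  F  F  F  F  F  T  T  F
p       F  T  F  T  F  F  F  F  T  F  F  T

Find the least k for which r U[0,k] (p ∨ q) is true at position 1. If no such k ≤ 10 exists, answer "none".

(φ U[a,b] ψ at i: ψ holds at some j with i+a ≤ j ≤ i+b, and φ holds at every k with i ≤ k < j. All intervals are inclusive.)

0

Need earliest j ≥ 1 with (p ∨ q), and r at every k in [1,j-1].
  j=1: rhs holds (empty prefix). k = 0.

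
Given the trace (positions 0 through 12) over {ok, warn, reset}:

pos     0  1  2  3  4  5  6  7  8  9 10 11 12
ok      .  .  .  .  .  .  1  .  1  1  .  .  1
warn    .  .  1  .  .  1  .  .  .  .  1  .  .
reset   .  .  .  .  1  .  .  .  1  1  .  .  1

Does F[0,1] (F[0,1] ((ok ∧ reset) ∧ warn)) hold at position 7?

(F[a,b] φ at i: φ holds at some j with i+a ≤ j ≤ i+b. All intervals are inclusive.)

Does not hold

Check F[0,1] ((ok ∧ reset) ∧ warn) at each j in [7,8]:
  j=7: fails (none in [7,8])
  j=8: fails (none in [8,9])
No position in the window satisfies it → formula fails.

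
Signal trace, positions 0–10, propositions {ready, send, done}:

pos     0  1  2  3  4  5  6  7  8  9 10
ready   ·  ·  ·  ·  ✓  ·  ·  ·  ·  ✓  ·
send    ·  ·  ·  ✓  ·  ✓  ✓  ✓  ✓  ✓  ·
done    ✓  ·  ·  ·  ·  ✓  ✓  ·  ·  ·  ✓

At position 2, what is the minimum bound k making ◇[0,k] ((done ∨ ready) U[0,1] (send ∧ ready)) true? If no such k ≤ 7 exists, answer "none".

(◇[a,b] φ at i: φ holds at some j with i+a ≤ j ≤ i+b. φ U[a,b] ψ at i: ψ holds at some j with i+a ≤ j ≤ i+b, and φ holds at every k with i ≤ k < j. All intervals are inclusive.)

7

Scan j = 2,3,… for ((done ∨ ready) U[0,1] (send ∧ ready)):
  j=2: fails
  j=3: fails
  j=4: fails
  j=5: fails
  j=6: fails
  j=7: fails
  j=8: fails
  j=9: holds
First hit at j=9, so smallest k = 9-2 = 7.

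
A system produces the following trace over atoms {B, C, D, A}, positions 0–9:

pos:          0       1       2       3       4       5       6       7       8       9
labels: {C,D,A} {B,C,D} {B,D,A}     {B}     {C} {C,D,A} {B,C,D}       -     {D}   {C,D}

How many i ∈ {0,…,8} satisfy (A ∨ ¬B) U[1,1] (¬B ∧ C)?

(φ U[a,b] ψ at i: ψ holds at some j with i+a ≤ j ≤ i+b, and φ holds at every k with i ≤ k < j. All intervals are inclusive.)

Evaluate at each i in [0,8]:
  i=0: ✗ (no rhs in [1,1])
  i=1: ✗ (no rhs in [2,2])
  i=2: ✗ (no rhs in [3,3])
  i=3: ✗ (lhs fails at k=3 before rhs at j=4)
  i=4: ✓ (rhs at j=5; lhs holds on [4,4])
  i=5: ✗ (no rhs in [6,6])
  i=6: ✗ (no rhs in [7,7])
  i=7: ✗ (no rhs in [8,8])
  i=8: ✓ (rhs at j=9; lhs holds on [8,8])
Positions where it holds: {4, 8} → 2.

2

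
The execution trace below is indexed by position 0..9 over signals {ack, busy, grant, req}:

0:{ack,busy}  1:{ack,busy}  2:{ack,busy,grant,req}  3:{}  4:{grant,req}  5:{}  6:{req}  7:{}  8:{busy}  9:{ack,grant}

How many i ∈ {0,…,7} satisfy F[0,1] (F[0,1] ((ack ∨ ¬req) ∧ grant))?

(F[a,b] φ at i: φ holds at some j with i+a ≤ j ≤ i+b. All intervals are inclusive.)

Evaluate at each i in [0,7]:
  i=0: ✓ (witness j=1)
  i=1: ✓ (witness j=1)
  i=2: ✓ (witness j=2)
  i=3: ✗ (none in [3,4])
  i=4: ✗ (none in [4,5])
  i=5: ✗ (none in [5,6])
  i=6: ✗ (none in [6,7])
  i=7: ✓ (witness j=8)
Positions where it holds: {0, 1, 2, 7} → 4.

4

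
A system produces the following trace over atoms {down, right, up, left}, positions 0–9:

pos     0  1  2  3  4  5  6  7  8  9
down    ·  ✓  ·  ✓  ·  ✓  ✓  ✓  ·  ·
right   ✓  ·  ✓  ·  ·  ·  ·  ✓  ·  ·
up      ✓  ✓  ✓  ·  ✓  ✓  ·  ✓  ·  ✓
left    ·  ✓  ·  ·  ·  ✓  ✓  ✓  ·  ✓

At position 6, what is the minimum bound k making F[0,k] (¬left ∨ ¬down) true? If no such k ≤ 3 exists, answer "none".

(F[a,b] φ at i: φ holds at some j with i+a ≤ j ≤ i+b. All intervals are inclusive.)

Scan j = 6,7,… for (¬left ∨ ¬down):
  j=6: fails
  j=7: fails
  j=8: holds
First hit at j=8, so smallest k = 8-6 = 2.

2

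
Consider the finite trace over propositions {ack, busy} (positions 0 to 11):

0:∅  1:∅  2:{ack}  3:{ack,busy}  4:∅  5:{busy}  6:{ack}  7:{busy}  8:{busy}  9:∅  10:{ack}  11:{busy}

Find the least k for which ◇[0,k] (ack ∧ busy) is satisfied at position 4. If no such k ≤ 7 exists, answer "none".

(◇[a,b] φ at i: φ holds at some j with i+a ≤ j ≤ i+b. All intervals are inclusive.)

none

Scan j = 4,5,… for (ack ∧ busy):
  j=4: fails
  j=5: fails
  j=6: fails
  j=7: fails
  j=8: fails
  j=9: fails
  j=10: fails
  j=11: fails
No j in [4,11] satisfies it → none.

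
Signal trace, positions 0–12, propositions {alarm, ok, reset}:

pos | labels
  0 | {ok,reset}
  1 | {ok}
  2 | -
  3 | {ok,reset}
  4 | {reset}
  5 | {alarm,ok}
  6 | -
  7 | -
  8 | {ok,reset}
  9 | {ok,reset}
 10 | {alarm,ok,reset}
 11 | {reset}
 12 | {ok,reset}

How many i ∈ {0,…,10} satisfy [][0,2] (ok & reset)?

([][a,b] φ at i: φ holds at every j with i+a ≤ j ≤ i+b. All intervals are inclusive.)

1

Evaluate at each i in [0,10]:
  i=0: ✗ (fails at j=1)
  i=1: ✗ (fails at j=1)
  i=2: ✗ (fails at j=2)
  i=3: ✗ (fails at j=4)
  i=4: ✗ (fails at j=4)
  i=5: ✗ (fails at j=5)
  i=6: ✗ (fails at j=6)
  i=7: ✗ (fails at j=7)
  i=8: ✓ (all of [8,10])
  i=9: ✗ (fails at j=11)
  i=10: ✗ (fails at j=11)
Positions where it holds: {8} → 1.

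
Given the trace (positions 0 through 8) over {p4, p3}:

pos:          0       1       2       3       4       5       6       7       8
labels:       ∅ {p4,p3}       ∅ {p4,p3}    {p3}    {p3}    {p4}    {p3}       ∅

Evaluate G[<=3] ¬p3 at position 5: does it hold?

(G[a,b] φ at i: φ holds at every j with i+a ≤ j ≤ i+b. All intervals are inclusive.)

False

Check ¬p3 at every j in [5,8]:
  j=5: false
  j=6: true
  j=7: false
  j=8: true
Fails at j=5 → formula fails.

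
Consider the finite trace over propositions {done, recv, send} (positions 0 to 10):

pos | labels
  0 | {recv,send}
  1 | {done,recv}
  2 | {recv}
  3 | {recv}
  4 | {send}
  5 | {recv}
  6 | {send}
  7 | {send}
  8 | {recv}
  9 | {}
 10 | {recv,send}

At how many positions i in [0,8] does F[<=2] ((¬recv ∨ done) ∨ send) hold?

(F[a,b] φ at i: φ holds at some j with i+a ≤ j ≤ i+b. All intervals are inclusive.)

9

Evaluate at each i in [0,8]:
  i=0: ✓ (witness j=0)
  i=1: ✓ (witness j=1)
  i=2: ✓ (witness j=4)
  i=3: ✓ (witness j=4)
  i=4: ✓ (witness j=4)
  i=5: ✓ (witness j=6)
  i=6: ✓ (witness j=6)
  i=7: ✓ (witness j=7)
  i=8: ✓ (witness j=9)
Positions where it holds: {0, 1, 2, 3, 4, 5, 6, 7, 8} → 9.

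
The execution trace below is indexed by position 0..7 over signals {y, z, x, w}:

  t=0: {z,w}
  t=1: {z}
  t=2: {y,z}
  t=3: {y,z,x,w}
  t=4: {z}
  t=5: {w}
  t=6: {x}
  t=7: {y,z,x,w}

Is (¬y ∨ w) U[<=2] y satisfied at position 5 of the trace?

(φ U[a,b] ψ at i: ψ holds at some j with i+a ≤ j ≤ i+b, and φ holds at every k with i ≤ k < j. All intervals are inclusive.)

Need some j in [5,7] with y, and (¬y ∨ w) at every k in [5,j-1].
  j=5: y false.
  j=6: y false.
  j=7: y holds; (¬y ∨ w) holds at every k in [5,6] → satisfied.

Yes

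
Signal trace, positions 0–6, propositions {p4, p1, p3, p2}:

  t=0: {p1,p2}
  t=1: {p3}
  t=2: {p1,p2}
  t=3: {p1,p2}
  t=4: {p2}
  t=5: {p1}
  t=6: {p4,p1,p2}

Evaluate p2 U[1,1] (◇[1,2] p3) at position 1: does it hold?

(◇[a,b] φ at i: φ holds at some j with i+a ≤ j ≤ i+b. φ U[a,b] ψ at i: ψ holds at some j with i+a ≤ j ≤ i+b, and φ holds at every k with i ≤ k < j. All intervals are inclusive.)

False

Need some j in [2,2] with ◇[1,2] p3, and p2 at every k in [1,j-1].
  j=2: ◇[1,2] p3 — fails (none in [3,4]).
No j in the window works → until fails.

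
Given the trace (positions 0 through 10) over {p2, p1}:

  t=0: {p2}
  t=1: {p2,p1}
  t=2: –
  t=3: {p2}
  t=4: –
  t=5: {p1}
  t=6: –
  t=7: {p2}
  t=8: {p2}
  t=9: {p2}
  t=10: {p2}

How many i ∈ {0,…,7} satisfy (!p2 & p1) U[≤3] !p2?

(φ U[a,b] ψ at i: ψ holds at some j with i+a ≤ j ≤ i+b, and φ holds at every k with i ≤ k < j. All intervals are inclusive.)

Evaluate at each i in [0,7]:
  i=0: ✗ (lhs fails at k=0 before rhs at j=2)
  i=1: ✗ (lhs fails at k=1 before rhs at j=2)
  i=2: ✓ (rhs at j=2)
  i=3: ✗ (lhs fails at k=3 before rhs at j=4)
  i=4: ✓ (rhs at j=4)
  i=5: ✓ (rhs at j=5)
  i=6: ✓ (rhs at j=6)
  i=7: ✗ (no rhs in [7,10])
Positions where it holds: {2, 4, 5, 6} → 4.

4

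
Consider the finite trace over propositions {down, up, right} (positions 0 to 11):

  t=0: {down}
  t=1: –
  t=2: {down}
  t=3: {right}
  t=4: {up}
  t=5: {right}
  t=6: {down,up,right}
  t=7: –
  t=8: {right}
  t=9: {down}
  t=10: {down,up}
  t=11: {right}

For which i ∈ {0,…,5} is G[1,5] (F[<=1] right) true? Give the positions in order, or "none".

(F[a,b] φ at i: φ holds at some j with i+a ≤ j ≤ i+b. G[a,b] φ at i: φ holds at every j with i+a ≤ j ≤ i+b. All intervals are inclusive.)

Evaluate at each i in [0,5]:
  i=0: ✗ (fails at j=1)
  i=1: ✓ (all of [2,6])
  i=2: ✓ (all of [3,7])
  i=3: ✓ (all of [4,8])
  i=4: ✗ (fails at j=9)
  i=5: ✗ (fails at j=9)

1, 2, 3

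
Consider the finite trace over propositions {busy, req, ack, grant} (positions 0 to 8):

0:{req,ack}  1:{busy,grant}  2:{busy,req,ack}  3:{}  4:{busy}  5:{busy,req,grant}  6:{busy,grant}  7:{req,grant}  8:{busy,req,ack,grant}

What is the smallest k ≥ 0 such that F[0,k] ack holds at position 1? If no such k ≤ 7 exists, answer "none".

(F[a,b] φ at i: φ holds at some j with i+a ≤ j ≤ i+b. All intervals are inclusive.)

Scan j = 1,2,… for ack:
  j=1: fails
  j=2: holds
First hit at j=2, so smallest k = 2-1 = 1.

1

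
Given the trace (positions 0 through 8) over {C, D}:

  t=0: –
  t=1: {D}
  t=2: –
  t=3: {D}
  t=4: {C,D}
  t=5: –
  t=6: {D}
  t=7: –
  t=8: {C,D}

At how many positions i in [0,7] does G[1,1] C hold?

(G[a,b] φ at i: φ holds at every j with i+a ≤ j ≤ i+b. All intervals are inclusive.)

2

Evaluate at each i in [0,7]:
  i=0: ✗ (fails at j=1)
  i=1: ✗ (fails at j=2)
  i=2: ✗ (fails at j=3)
  i=3: ✓ (all of [4,4])
  i=4: ✗ (fails at j=5)
  i=5: ✗ (fails at j=6)
  i=6: ✗ (fails at j=7)
  i=7: ✓ (all of [8,8])
Positions where it holds: {3, 7} → 2.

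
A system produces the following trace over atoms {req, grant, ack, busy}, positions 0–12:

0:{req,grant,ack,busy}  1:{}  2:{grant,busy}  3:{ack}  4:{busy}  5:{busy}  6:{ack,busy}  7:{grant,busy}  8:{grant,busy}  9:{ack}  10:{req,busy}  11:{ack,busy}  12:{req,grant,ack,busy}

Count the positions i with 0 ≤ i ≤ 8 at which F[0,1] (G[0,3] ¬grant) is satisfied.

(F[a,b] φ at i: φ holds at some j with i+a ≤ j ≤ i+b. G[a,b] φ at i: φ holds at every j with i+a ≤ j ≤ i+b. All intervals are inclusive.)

Evaluate at each i in [0,8]:
  i=0: ✗ (none in [0,1])
  i=1: ✗ (none in [1,2])
  i=2: ✓ (witness j=3)
  i=3: ✓ (witness j=3)
  i=4: ✗ (none in [4,5])
  i=5: ✗ (none in [5,6])
  i=6: ✗ (none in [6,7])
  i=7: ✗ (none in [7,8])
  i=8: ✗ (none in [8,9])
Positions where it holds: {2, 3} → 2.

2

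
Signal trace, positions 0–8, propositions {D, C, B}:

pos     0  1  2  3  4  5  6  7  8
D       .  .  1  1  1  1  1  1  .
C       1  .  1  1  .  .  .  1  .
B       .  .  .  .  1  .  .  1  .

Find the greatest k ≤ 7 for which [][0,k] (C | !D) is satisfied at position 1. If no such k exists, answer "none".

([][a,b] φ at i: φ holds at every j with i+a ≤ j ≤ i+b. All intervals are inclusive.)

(C | !D) must hold from j=1 onward; find where it first fails.
  j=1: holds
  j=2: holds
  j=3: holds
  j=4: fails
Holds on [1,3], so largest k = 2.

2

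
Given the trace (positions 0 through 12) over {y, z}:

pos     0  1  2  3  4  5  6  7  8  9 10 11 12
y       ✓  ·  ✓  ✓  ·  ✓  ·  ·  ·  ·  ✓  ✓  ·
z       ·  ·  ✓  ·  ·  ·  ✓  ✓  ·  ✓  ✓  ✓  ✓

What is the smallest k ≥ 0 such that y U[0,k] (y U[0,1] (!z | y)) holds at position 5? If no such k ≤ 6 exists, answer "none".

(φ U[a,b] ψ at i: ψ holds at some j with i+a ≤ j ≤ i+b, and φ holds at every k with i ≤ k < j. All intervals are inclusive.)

Need earliest j ≥ 5 with (y U[0,1] (!z | y)), and y at every k in [5,j-1].
  j=5: rhs holds (empty prefix). k = 0.

0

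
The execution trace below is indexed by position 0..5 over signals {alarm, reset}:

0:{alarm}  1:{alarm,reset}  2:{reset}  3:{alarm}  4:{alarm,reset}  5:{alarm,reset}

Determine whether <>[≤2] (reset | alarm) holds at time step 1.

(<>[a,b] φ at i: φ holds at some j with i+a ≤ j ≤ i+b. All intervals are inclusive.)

Holds

Check (reset | alarm) at each j in [1,3]:
  j=1: true
  j=2: true
  j=3: true
Found at j=1 → formula holds.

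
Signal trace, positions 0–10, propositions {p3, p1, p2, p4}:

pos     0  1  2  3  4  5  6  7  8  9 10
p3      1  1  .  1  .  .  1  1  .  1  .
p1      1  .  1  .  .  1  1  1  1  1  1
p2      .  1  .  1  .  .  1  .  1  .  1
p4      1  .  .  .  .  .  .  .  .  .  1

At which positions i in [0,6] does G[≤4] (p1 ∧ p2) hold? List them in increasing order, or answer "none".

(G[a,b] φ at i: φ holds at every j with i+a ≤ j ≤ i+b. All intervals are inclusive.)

Evaluate at each i in [0,6]:
  i=0: ✗ (fails at j=0)
  i=1: ✗ (fails at j=1)
  i=2: ✗ (fails at j=2)
  i=3: ✗ (fails at j=3)
  i=4: ✗ (fails at j=4)
  i=5: ✗ (fails at j=5)
  i=6: ✗ (fails at j=7)

none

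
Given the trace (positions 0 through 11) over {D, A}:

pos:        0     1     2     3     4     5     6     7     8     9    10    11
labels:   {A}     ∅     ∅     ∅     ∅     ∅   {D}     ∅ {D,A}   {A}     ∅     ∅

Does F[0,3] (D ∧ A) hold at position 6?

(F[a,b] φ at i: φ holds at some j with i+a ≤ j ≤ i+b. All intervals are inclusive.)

Holds

Check (D ∧ A) at each j in [6,9]:
  j=6: false
  j=7: false
  j=8: true
  j=9: false
Found at j=8 → formula holds.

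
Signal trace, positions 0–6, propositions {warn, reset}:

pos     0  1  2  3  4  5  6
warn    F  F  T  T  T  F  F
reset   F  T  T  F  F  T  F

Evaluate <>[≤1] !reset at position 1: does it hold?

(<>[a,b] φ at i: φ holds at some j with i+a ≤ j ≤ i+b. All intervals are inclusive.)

False

Check !reset at each j in [1,2]:
  j=1: false
  j=2: false
No position in the window satisfies it → formula fails.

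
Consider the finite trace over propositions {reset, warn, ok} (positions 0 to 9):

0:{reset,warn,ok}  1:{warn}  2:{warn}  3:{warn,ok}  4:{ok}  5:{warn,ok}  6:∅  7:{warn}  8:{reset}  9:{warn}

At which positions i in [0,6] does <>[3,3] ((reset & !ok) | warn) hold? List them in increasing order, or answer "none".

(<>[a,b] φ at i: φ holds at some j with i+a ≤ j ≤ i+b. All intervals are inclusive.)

0, 2, 4, 5, 6

Evaluate at each i in [0,6]:
  i=0: ✓ (witness j=3)
  i=1: ✗ (none in [4,4])
  i=2: ✓ (witness j=5)
  i=3: ✗ (none in [6,6])
  i=4: ✓ (witness j=7)
  i=5: ✓ (witness j=8)
  i=6: ✓ (witness j=9)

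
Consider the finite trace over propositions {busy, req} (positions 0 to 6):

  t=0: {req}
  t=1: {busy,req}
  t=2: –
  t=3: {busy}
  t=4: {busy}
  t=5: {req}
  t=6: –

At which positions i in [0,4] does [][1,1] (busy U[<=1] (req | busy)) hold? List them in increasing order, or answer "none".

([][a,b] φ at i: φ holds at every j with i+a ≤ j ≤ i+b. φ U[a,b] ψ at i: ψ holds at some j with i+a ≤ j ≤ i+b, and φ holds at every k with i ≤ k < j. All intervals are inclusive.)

Evaluate at each i in [0,4]:
  i=0: ✓ (all of [1,1])
  i=1: ✗ (fails at j=2)
  i=2: ✓ (all of [3,3])
  i=3: ✓ (all of [4,4])
  i=4: ✓ (all of [5,5])

0, 2, 3, 4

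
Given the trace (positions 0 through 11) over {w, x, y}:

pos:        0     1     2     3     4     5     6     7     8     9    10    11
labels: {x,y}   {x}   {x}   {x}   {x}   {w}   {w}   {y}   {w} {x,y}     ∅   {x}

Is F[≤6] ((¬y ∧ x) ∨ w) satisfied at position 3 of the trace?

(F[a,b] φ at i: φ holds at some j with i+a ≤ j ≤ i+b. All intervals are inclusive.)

Check ((¬y ∧ x) ∨ w) at each j in [3,9]:
  j=3: true
  j=4: true
  j=5: true
  j=6: true
  j=7: false
  j=8: true
  j=9: false
Found at j=3 → formula holds.

Yes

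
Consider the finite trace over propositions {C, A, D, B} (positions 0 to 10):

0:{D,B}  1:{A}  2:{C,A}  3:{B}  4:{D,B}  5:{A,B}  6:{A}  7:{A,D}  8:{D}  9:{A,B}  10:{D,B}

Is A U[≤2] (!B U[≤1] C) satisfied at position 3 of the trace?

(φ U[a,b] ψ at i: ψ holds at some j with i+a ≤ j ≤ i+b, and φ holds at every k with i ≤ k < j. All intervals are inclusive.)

Need some j in [3,5] with (!B U[≤1] C), and A at every k in [3,j-1].
  j=3: (!B U[≤1] C) — fails.
  j=4: (!B U[≤1] C) — fails.
  j=5: (!B U[≤1] C) — fails.
No j in the window works → until fails.

No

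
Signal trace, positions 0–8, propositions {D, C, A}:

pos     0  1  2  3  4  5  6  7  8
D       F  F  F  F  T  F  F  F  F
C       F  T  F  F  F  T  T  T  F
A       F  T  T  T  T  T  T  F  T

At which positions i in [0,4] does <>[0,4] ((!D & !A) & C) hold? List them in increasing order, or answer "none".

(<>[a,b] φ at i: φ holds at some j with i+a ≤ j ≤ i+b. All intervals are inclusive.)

Evaluate at each i in [0,4]:
  i=0: ✗ (none in [0,4])
  i=1: ✗ (none in [1,5])
  i=2: ✗ (none in [2,6])
  i=3: ✓ (witness j=7)
  i=4: ✓ (witness j=7)

3, 4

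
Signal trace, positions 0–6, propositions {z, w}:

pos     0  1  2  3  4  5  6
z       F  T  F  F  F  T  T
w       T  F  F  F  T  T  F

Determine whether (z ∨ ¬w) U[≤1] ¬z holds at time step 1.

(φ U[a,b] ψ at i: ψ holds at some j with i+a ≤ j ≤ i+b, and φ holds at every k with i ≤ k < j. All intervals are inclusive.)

Need some j in [1,2] with ¬z, and (z ∨ ¬w) at every k in [1,j-1].
  j=1: ¬z false.
  j=2: ¬z holds; (z ∨ ¬w) holds at every k in [1,1] → satisfied.

Yes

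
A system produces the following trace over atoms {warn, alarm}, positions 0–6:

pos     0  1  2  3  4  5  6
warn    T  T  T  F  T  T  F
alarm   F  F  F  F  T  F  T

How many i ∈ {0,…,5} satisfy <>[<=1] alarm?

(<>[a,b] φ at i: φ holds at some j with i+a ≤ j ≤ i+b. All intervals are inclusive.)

Evaluate at each i in [0,5]:
  i=0: ✗ (none in [0,1])
  i=1: ✗ (none in [1,2])
  i=2: ✗ (none in [2,3])
  i=3: ✓ (witness j=4)
  i=4: ✓ (witness j=4)
  i=5: ✓ (witness j=6)
Positions where it holds: {3, 4, 5} → 3.

3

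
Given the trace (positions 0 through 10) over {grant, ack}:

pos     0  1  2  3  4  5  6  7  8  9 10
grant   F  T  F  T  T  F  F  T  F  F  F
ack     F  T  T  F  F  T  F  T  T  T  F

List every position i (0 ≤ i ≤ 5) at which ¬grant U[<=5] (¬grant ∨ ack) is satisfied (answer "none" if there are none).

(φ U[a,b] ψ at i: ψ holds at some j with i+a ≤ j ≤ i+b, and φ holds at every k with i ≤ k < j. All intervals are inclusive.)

Evaluate at each i in [0,5]:
  i=0: ✓ (rhs at j=0)
  i=1: ✓ (rhs at j=1)
  i=2: ✓ (rhs at j=2)
  i=3: ✗ (lhs fails at k=3 before rhs at j=5)
  i=4: ✗ (lhs fails at k=4 before rhs at j=5)
  i=5: ✓ (rhs at j=5)

0, 1, 2, 5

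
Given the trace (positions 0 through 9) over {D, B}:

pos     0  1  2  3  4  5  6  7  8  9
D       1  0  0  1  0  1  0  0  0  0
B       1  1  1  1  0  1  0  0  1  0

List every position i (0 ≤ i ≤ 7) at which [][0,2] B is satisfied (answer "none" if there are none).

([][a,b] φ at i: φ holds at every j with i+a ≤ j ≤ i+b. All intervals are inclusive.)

0, 1

Evaluate at each i in [0,7]:
  i=0: ✓ (all of [0,2])
  i=1: ✓ (all of [1,3])
  i=2: ✗ (fails at j=4)
  i=3: ✗ (fails at j=4)
  i=4: ✗ (fails at j=4)
  i=5: ✗ (fails at j=6)
  i=6: ✗ (fails at j=6)
  i=7: ✗ (fails at j=7)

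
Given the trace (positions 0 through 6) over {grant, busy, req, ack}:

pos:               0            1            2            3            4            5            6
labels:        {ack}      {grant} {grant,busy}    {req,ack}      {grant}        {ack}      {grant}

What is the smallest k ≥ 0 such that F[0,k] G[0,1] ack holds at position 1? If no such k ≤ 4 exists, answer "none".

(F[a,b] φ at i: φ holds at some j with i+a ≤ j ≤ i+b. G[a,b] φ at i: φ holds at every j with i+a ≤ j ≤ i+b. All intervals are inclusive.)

Scan j = 1,2,… for G[0,1] ack:
  j=1: fails
  j=2: fails
  j=3: fails
  j=4: fails
  j=5: fails
No j in [1,5] satisfies it → none.

none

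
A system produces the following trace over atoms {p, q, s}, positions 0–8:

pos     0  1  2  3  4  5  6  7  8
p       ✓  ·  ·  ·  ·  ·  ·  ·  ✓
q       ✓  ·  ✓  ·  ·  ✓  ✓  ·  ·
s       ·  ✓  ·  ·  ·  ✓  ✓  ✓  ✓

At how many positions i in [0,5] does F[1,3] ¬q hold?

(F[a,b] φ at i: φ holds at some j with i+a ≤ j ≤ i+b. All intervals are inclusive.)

6

Evaluate at each i in [0,5]:
  i=0: ✓ (witness j=1)
  i=1: ✓ (witness j=3)
  i=2: ✓ (witness j=3)
  i=3: ✓ (witness j=4)
  i=4: ✓ (witness j=7)
  i=5: ✓ (witness j=7)
Positions where it holds: {0, 1, 2, 3, 4, 5} → 6.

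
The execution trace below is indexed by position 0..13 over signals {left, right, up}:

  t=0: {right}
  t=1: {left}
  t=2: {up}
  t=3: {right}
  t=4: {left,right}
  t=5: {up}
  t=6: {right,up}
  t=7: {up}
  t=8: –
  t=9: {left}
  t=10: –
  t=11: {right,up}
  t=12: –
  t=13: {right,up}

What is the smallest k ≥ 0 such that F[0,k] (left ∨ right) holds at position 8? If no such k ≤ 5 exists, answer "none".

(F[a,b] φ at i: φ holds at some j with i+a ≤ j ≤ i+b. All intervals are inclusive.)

Scan j = 8,9,… for (left ∨ right):
  j=8: fails
  j=9: holds
First hit at j=9, so smallest k = 9-8 = 1.

1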